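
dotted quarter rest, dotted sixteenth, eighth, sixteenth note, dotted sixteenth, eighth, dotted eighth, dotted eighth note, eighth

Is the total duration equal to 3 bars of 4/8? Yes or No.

No

One bar of 4/8 = 16 thirty-second notes, so 3 bars = 48.
Working in thirty-second notes: dotted quarter rest = 12; dotted sixteenth = 3; eighth = 4; sixteenth note = 2; dotted sixteenth = 3; eighth = 4; dotted eighth = 6; dotted eighth note = 6; eighth = 4.
Sum: 12 + 3 + 4 + 2 + 3 + 4 + 6 + 6 + 4 = 44.
44 falls short of 48, so the answer is No.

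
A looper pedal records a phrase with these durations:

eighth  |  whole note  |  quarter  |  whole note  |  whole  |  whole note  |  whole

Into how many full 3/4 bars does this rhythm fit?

7

One bar of 3/4 = 6 eighth notes.
Working in eighth notes: eighth = 1; whole note = 8; quarter = 2; whole note = 8; whole = 8; whole note = 8; whole = 8.
Adding: 1 + 8 + 2 + 8 + 8 + 8 + 8 = 43.
43 ÷ 6 = 7 complete bars with 1 left over.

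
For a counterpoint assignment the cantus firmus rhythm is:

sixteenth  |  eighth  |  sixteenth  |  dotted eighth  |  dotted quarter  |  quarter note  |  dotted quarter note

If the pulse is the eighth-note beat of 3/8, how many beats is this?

11.5

One eighth-note beat = 2 sixteenth notes.
In sixteenth notes: sixteenth = 1; eighth = 2; sixteenth = 1; dotted eighth = 3; dotted quarter = 6; quarter note = 4; dotted quarter note = 6.
Adding: 1 + 2 + 1 + 3 + 6 + 4 + 6 = 23.
23 ÷ 2 = 11.5 beats.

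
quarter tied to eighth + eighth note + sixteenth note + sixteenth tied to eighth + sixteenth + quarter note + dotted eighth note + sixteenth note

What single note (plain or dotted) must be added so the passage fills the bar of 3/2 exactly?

dotted eighth note

The bar of 3/2 = 24 sixteenth notes.
In sixteenth notes: quarter tied to eighth (quarter + eighth) = 6; eighth note = 2; sixteenth note = 1; sixteenth tied to eighth (sixteenth + eighth) = 3; sixteenth = 1; quarter note = 4; dotted eighth note = 3; sixteenth note = 1.
Altogether 6 + 2 + 1 + 3 + 1 + 4 + 3 + 1 = 21.
Remaining: 24 − 21 = 3 sixteenth notes, which is a dotted eighth note.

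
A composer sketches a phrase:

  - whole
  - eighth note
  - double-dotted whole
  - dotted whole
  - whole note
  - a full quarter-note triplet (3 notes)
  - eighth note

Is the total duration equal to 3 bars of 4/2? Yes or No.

One bar of 4/2 = 16 eighth notes, so 3 bars = 48.
Each duration in eighth notes: whole = 8; eighth note = 1; double-dotted whole = 14; dotted whole = 12; whole note = 8; a full quarter-note triplet (3 notes) (three triplet quarters span one half) = 4; eighth note = 1.
Sum: 8 + 1 + 14 + 12 + 8 + 4 + 1 = 48.
48 equals 48, so the answer is Yes.

Yes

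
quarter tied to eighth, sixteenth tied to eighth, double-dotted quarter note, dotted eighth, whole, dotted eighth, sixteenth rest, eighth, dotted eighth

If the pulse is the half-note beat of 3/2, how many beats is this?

5.5

One half-note beat = 8 sixteenth notes.
In sixteenth notes: quarter tied to eighth (quarter + eighth) = 6; sixteenth tied to eighth (sixteenth + eighth) = 3; double-dotted quarter note = 7; dotted eighth = 3; whole = 16; dotted eighth = 3; sixteenth rest = 1; eighth = 2; dotted eighth = 3.
Altogether 6 + 3 + 7 + 3 + 16 + 3 + 1 + 2 + 3 = 44.
44 ÷ 8 = 5.5 beats.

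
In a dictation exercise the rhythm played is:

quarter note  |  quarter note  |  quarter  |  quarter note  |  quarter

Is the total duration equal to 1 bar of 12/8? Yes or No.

No

One bar of 12/8 = 6 quarter notes.
Working in quarter notes: quarter note = 1; quarter note = 1; quarter = 1; quarter note = 1; quarter = 1.
Adding: 1 + 1 + 1 + 1 + 1 = 5.
5 falls short of 6, so the answer is No.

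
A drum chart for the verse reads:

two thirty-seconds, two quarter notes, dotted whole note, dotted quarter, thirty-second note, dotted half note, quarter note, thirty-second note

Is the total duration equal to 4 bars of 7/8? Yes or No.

Yes

One bar of 7/8 = 28 thirty-second notes, so 4 bars = 112.
Convert each value to thirty-second notes: thirty-second = 1; thirty-second = 1; quarter note = 8; quarter note = 8; dotted whole note = 48; dotted quarter = 12; thirty-second note = 1; dotted half note = 24; quarter note = 8; thirty-second note = 1.
Altogether 1 + 1 + 8 + 8 + 48 + 12 + 1 + 24 + 8 + 1 = 112.
112 equals 112, so the answer is Yes.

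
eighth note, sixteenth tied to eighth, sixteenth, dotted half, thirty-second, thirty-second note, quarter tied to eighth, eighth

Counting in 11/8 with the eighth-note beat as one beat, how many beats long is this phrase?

13.5

One eighth-note beat = 4 thirty-second notes.
In thirty-second notes: eighth note = 4; sixteenth tied to eighth (sixteenth + eighth) = 6; sixteenth = 2; dotted half = 24; thirty-second = 1; thirty-second note = 1; quarter tied to eighth (quarter + eighth) = 12; eighth = 4.
Total: 4 + 6 + 2 + 24 + 1 + 1 + 12 + 4 = 54.
54 ÷ 4 = 13.5 beats.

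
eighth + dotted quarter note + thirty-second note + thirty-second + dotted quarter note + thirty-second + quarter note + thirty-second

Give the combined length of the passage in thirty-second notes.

Express everything in thirty-second notes: eighth = 4; dotted quarter note = 12; thirty-second note = 1; thirty-second = 1; dotted quarter note = 12; thirty-second = 1; quarter note = 8; thirty-second = 1.
Altogether 4 + 12 + 1 + 1 + 12 + 1 + 8 + 1 = 40 thirty-second notes.

40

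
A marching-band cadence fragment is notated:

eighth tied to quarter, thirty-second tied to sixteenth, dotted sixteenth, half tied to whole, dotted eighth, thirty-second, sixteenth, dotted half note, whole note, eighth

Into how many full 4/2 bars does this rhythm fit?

2

One bar of 4/2 = 64 thirty-second notes.
Each duration in thirty-second notes: eighth tied to quarter (eighth + quarter) = 12; thirty-second tied to sixteenth (thirty-second + sixteenth) = 3; dotted sixteenth = 3; half tied to whole (half + whole) = 48; dotted eighth = 6; thirty-second = 1; sixteenth = 2; dotted half note = 24; whole note = 32; eighth = 4.
Altogether 12 + 3 + 3 + 48 + 6 + 1 + 2 + 24 + 32 + 4 = 135.
135 ÷ 64 = 2 complete bars with 7 left over.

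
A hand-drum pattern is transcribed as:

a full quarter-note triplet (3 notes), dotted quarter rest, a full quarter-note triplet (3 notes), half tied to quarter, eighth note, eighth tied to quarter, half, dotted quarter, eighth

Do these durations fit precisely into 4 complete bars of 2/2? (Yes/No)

No

One bar of 2/2 = 8 eighth notes, so 4 bars = 32.
In eighth notes: a full quarter-note triplet (3 notes) (three triplet quarters span one half) = 4; dotted quarter rest = 3; a full quarter-note triplet (3 notes) (three triplet quarters span one half) = 4; half tied to quarter (half + quarter) = 6; eighth note = 1; eighth tied to quarter (eighth + quarter) = 3; half = 4; dotted quarter = 3; eighth = 1.
Altogether 4 + 3 + 4 + 6 + 1 + 3 + 4 + 3 + 1 = 29.
29 falls short of 32, so the answer is No.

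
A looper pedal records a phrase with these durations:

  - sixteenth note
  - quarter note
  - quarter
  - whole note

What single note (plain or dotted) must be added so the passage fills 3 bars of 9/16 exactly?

3 bars of 9/16 = 27 sixteenth notes.
Convert each value to sixteenth notes: sixteenth note = 1; quarter note = 4; quarter = 4; whole note = 16.
Adding: 1 + 4 + 4 + 16 = 25.
Remaining: 27 − 25 = 2 sixteenth notes, which is a eighth note.

eighth note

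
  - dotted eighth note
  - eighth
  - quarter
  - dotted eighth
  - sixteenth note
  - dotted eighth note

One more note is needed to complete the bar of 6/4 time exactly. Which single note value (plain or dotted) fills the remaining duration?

The bar of 6/4 = 24 sixteenth notes.
Each duration in sixteenth notes: dotted eighth note = 3; eighth = 2; quarter = 4; dotted eighth = 3; sixteenth note = 1; dotted eighth note = 3.
Adding: 3 + 2 + 4 + 3 + 1 + 3 = 16.
Remaining: 24 − 16 = 8 sixteenth notes, which is a half note.

half note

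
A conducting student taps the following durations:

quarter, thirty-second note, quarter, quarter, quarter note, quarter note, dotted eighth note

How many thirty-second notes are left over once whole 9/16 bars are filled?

11

One bar of 9/16 = 18 thirty-second notes.
Working in thirty-second notes: quarter = 8; thirty-second note = 1; quarter = 8; quarter = 8; quarter note = 8; quarter note = 8; dotted eighth note = 6.
Total: 8 + 1 + 8 + 8 + 8 + 8 + 6 = 47.
47 ÷ 18 = 2 complete bars with 11 thirty-second notes remaining.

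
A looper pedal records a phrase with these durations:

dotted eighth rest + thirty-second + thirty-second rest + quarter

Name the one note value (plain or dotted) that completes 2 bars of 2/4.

half note

2 bars of 2/4 = 32 thirty-second notes.
Working in thirty-second notes: dotted eighth rest = 6; thirty-second = 1; thirty-second rest = 1; quarter = 8.
Adding: 6 + 1 + 1 + 8 = 16.
Remaining: 32 − 16 = 16 thirty-second notes, which is a half note.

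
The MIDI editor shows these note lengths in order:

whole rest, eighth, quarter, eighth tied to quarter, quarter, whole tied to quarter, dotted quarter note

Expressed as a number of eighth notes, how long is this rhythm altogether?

In eighth notes: whole rest = 8; eighth = 1; quarter = 2; eighth tied to quarter (eighth + quarter) = 3; quarter = 2; whole tied to quarter (whole + quarter) = 10; dotted quarter note = 3.
Altogether 8 + 1 + 2 + 3 + 2 + 10 + 3 = 29 eighth notes.

29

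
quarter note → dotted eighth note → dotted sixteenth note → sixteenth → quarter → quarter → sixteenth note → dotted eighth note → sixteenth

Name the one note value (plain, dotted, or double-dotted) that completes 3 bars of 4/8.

dotted sixteenth note

3 bars of 4/8 = 48 thirty-second notes.
Convert each value to thirty-second notes: quarter note = 8; dotted eighth note = 6; dotted sixteenth note = 3; sixteenth = 2; quarter = 8; quarter = 8; sixteenth note = 2; dotted eighth note = 6; sixteenth = 2.
Adding: 8 + 6 + 3 + 2 + 8 + 8 + 2 + 6 + 2 = 45.
Remaining: 48 − 45 = 3 thirty-second notes, which is a dotted sixteenth note.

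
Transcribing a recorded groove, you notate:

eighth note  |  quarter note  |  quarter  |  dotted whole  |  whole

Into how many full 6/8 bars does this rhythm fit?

4

One bar of 6/8 = 6 eighth notes.
Express everything in eighth notes: eighth note = 1; quarter note = 2; quarter = 2; dotted whole = 12; whole = 8.
Total: 1 + 2 + 2 + 12 + 8 = 25.
25 ÷ 6 = 4 complete bars with 1 left over.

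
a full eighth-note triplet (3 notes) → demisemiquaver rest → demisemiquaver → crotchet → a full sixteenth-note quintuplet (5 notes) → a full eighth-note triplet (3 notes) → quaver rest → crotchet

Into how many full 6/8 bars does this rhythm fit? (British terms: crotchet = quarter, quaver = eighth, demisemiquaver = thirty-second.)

1

One bar of 6/8 = 24 thirty-second notes.
Express everything in thirty-second notes: a full eighth-note triplet (3 notes) (three triplet eighths span one quarter) = 8; demisemiquaver rest = 1; demisemiquaver = 1; crotchet = 8; a full sixteenth-note quintuplet (5 notes) (five quintuplet sixteenths span one quarter) = 8; a full eighth-note triplet (3 notes) (three triplet eighths span one quarter) = 8; quaver rest = 4; crotchet = 8.
Altogether 8 + 1 + 1 + 8 + 8 + 8 + 4 + 8 = 46.
46 ÷ 24 = 1 complete bar with 22 left over.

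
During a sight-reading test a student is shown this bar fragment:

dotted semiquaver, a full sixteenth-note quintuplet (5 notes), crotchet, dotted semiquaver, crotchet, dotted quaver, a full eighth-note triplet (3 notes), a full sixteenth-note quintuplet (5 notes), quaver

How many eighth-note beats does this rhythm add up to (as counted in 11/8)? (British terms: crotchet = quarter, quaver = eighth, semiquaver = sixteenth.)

14

One eighth-note beat = 4 thirty-second notes.
Working in thirty-second notes: dotted semiquaver = 3; a full sixteenth-note quintuplet (5 notes) (five quintuplet sixteenths span one quarter) = 8; crotchet = 8; dotted semiquaver = 3; crotchet = 8; dotted quaver = 6; a full eighth-note triplet (3 notes) (three triplet eighths span one quarter) = 8; a full sixteenth-note quintuplet (5 notes) (five quintuplet sixteenths span one quarter) = 8; quaver = 4.
Total: 3 + 8 + 8 + 3 + 8 + 6 + 8 + 8 + 4 = 56.
56 ÷ 4 = 14 beats.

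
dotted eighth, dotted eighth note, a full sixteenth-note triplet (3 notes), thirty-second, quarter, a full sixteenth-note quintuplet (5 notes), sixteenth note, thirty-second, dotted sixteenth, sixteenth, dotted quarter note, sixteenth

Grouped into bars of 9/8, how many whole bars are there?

1

One bar of 9/8 = 36 thirty-second notes.
Express everything in thirty-second notes: dotted eighth = 6; dotted eighth note = 6; a full sixteenth-note triplet (3 notes) (three triplet sixteenths span one eighth) = 4; thirty-second = 1; quarter = 8; a full sixteenth-note quintuplet (5 notes) (five quintuplet sixteenths span one quarter) = 8; sixteenth note = 2; thirty-second = 1; dotted sixteenth = 3; sixteenth = 2; dotted quarter note = 12; sixteenth = 2.
Total: 6 + 6 + 4 + 1 + 8 + 8 + 2 + 1 + 3 + 2 + 12 + 2 = 55.
55 ÷ 36 = 1 complete bar with 19 left over.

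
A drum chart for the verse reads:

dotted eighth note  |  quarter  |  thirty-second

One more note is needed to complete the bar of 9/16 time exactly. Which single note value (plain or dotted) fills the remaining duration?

dotted sixteenth note

The bar of 9/16 = 18 thirty-second notes.
In thirty-second notes: dotted eighth note = 6; quarter = 8; thirty-second = 1.
Total: 6 + 8 + 1 = 15.
Remaining: 18 − 15 = 3 thirty-second notes, which is a dotted sixteenth note.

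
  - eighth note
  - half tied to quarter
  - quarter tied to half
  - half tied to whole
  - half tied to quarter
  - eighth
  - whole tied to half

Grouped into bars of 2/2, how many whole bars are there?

One bar of 2/2 = 8 eighth notes.
In eighth notes: eighth note = 1; half tied to quarter (half + quarter) = 6; quarter tied to half (quarter + half) = 6; half tied to whole (half + whole) = 12; half tied to quarter (half + quarter) = 6; eighth = 1; whole tied to half (whole + half) = 12.
Altogether 1 + 6 + 6 + 12 + 6 + 1 + 12 = 44.
44 ÷ 8 = 5 complete bars with 4 left over.

5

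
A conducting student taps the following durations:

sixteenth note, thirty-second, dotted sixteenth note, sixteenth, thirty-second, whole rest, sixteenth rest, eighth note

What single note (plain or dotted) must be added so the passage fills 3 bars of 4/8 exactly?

3 bars of 4/8 = 48 thirty-second notes.
Working in thirty-second notes: sixteenth note = 2; thirty-second = 1; dotted sixteenth note = 3; sixteenth = 2; thirty-second = 1; whole rest = 32; sixteenth rest = 2; eighth note = 4.
Total: 2 + 1 + 3 + 2 + 1 + 32 + 2 + 4 = 47.
Remaining: 48 − 47 = 1 thirty-second note, which is a thirty-second note.

thirty-second note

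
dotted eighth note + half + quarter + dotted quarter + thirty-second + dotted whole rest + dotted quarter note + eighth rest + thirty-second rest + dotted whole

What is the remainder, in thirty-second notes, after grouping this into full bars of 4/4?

One bar of 4/4 = 32 thirty-second notes.
In thirty-second notes: dotted eighth note = 6; half = 16; quarter = 8; dotted quarter = 12; thirty-second = 1; dotted whole rest = 48; dotted quarter note = 12; eighth rest = 4; thirty-second rest = 1; dotted whole = 48.
Altogether 6 + 16 + 8 + 12 + 1 + 48 + 12 + 4 + 1 + 48 = 156.
156 ÷ 32 = 4 complete bars with 28 thirty-second notes remaining.

28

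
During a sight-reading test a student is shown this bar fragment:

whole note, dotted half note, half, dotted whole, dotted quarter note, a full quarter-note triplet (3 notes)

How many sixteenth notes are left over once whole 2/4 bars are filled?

One bar of 2/4 = 4 eighth notes.
In eighth notes: whole note = 8; dotted half note = 6; half = 4; dotted whole = 12; dotted quarter note = 3; a full quarter-note triplet (3 notes) (three triplet quarters span one half) = 4.
Total: 8 + 6 + 4 + 12 + 3 + 4 = 37.
37 ÷ 4 = 9 complete bars with 1 eighth note remaining = 2 sixteenth notes.

2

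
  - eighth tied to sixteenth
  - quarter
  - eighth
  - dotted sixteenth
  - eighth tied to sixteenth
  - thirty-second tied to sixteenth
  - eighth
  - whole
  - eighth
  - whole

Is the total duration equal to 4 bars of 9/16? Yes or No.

One bar of 9/16 = 18 thirty-second notes, so 4 bars = 72.
In thirty-second notes: eighth tied to sixteenth (eighth + sixteenth) = 6; quarter = 8; eighth = 4; dotted sixteenth = 3; eighth tied to sixteenth (eighth + sixteenth) = 6; thirty-second tied to sixteenth (thirty-second + sixteenth) = 3; eighth = 4; whole = 32; eighth = 4; whole = 32.
Total: 6 + 8 + 4 + 3 + 6 + 3 + 4 + 32 + 4 + 32 = 102.
102 exceeds 72, so the answer is No.

No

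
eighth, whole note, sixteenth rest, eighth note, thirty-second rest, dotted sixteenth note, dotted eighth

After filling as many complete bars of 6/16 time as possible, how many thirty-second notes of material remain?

4

One bar of 6/16 = 12 thirty-second notes.
Each duration in thirty-second notes: eighth = 4; whole note = 32; sixteenth rest = 2; eighth note = 4; thirty-second rest = 1; dotted sixteenth note = 3; dotted eighth = 6.
Altogether 4 + 32 + 2 + 4 + 1 + 3 + 6 = 52.
52 ÷ 12 = 4 complete bars with 4 thirty-second notes remaining.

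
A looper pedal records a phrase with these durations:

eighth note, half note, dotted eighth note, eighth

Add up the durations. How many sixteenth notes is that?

15

Convert each value to sixteenth notes: eighth note = 2; half note = 8; dotted eighth note = 3; eighth = 2.
Sum: 2 + 8 + 3 + 2 = 15 sixteenth notes.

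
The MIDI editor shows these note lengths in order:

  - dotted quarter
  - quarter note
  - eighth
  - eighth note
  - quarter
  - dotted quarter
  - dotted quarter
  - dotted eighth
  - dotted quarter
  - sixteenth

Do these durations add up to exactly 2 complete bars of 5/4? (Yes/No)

One bar of 5/4 = 20 sixteenth notes, so 2 bars = 40.
Convert each value to sixteenth notes: dotted quarter = 6; quarter note = 4; eighth = 2; eighth note = 2; quarter = 4; dotted quarter = 6; dotted quarter = 6; dotted eighth = 3; dotted quarter = 6; sixteenth = 1.
Total: 6 + 4 + 2 + 2 + 4 + 6 + 6 + 3 + 6 + 1 = 40.
40 equals 40, so the answer is Yes.

Yes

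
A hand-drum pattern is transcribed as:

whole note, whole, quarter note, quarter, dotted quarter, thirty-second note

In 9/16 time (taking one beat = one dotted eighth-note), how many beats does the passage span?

One dotted eighth-note beat = 6 thirty-second notes.
Express everything in thirty-second notes: whole note = 32; whole = 32; quarter note = 8; quarter = 8; dotted quarter = 12; thirty-second note = 1.
Altogether 32 + 32 + 8 + 8 + 12 + 1 = 93.
93 ÷ 6 = 15.5 beats.

15.5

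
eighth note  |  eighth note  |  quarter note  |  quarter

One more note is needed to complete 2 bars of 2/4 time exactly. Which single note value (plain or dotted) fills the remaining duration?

quarter note

2 bars of 2/4 = 8 eighth notes.
Working in eighth notes: eighth note = 1; eighth note = 1; quarter note = 2; quarter = 2.
Sum: 1 + 1 + 2 + 2 = 6.
Remaining: 8 − 6 = 2 eighth notes, which is a quarter note.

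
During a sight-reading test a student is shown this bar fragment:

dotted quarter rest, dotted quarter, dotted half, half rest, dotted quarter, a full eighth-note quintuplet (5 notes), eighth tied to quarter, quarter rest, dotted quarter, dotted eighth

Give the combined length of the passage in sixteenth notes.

Convert each value to sixteenth notes: dotted quarter rest = 6; dotted quarter = 6; dotted half = 12; half rest = 8; dotted quarter = 6; a full eighth-note quintuplet (5 notes) (five quintuplet eighths span one half) = 8; eighth tied to quarter (eighth + quarter) = 6; quarter rest = 4; dotted quarter = 6; dotted eighth = 3.
Total: 6 + 6 + 12 + 8 + 6 + 8 + 6 + 4 + 6 + 3 = 65 sixteenth notes.

65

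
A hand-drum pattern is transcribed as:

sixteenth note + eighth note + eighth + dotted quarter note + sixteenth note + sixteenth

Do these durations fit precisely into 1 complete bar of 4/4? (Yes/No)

No

One bar of 4/4 = 16 sixteenth notes.
Convert each value to sixteenth notes: sixteenth note = 1; eighth note = 2; eighth = 2; dotted quarter note = 6; sixteenth note = 1; sixteenth = 1.
Adding: 1 + 2 + 2 + 6 + 1 + 1 = 13.
13 falls short of 16, so the answer is No.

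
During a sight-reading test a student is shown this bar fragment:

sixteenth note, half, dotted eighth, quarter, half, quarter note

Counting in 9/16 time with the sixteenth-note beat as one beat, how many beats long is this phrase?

28

One sixteenth-note beat = 2 thirty-second notes.
In thirty-second notes: sixteenth note = 2; half = 16; dotted eighth = 6; quarter = 8; half = 16; quarter note = 8.
Adding: 2 + 16 + 6 + 8 + 16 + 8 = 56.
56 ÷ 2 = 28 beats.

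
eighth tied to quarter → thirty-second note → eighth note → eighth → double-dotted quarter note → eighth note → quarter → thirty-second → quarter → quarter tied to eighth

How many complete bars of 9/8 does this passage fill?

1

One bar of 9/8 = 36 thirty-second notes.
In thirty-second notes: eighth tied to quarter (eighth + quarter) = 12; thirty-second note = 1; eighth note = 4; eighth = 4; double-dotted quarter note = 14; eighth note = 4; quarter = 8; thirty-second = 1; quarter = 8; quarter tied to eighth (quarter + eighth) = 12.
Sum: 12 + 1 + 4 + 4 + 14 + 4 + 8 + 1 + 8 + 12 = 68.
68 ÷ 36 = 1 complete bar with 32 left over.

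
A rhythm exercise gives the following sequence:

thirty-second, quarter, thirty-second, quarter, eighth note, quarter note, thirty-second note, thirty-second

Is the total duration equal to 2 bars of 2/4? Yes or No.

One bar of 2/4 = 16 thirty-second notes, so 2 bars = 32.
Each duration in thirty-second notes: thirty-second = 1; quarter = 8; thirty-second = 1; quarter = 8; eighth note = 4; quarter note = 8; thirty-second note = 1; thirty-second = 1.
Total: 1 + 8 + 1 + 8 + 4 + 8 + 1 + 1 = 32.
32 equals 32, so the answer is Yes.

Yes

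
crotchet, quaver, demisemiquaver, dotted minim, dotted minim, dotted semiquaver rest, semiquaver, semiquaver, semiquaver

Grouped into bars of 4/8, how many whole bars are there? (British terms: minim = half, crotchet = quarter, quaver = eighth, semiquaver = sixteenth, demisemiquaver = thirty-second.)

One bar of 4/8 = 16 thirty-second notes.
Each duration in thirty-second notes: crotchet = 8; quaver = 4; demisemiquaver = 1; dotted minim = 24; dotted minim = 24; dotted semiquaver rest = 3; semiquaver = 2; semiquaver = 2; semiquaver = 2.
Adding: 8 + 4 + 1 + 24 + 24 + 3 + 2 + 2 + 2 = 70.
70 ÷ 16 = 4 complete bars with 6 left over.

4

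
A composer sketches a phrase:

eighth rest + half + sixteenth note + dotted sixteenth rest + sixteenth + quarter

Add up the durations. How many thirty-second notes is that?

35

In thirty-second notes: eighth rest = 4; half = 16; sixteenth note = 2; dotted sixteenth rest = 3; sixteenth = 2; quarter = 8.
Total: 4 + 16 + 2 + 3 + 2 + 8 = 35 thirty-second notes.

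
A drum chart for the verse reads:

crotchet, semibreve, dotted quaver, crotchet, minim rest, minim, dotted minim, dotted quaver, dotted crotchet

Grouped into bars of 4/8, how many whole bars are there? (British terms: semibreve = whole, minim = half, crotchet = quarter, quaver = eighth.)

8

One bar of 4/8 = 8 sixteenth notes.
Convert each value to sixteenth notes: crotchet = 4; semibreve = 16; dotted quaver = 3; crotchet = 4; minim rest = 8; minim = 8; dotted minim = 12; dotted quaver = 3; dotted crotchet = 6.
Sum: 4 + 16 + 3 + 4 + 8 + 8 + 12 + 3 + 6 = 64.
64 ÷ 8 = 8 complete bars with 0 left over.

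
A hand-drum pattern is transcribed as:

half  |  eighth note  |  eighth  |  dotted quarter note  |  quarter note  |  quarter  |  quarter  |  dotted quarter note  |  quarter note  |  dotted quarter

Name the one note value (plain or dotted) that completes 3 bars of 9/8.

half note

3 bars of 9/8 = 27 eighth notes.
Express everything in eighth notes: half = 4; eighth note = 1; eighth = 1; dotted quarter note = 3; quarter note = 2; quarter = 2; quarter = 2; dotted quarter note = 3; quarter note = 2; dotted quarter = 3.
Sum: 4 + 1 + 1 + 3 + 2 + 2 + 2 + 3 + 2 + 3 = 23.
Remaining: 27 − 23 = 4 eighth notes, which is a half note.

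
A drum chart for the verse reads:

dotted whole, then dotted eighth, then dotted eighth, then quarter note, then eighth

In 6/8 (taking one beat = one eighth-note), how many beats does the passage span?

One eighth-note beat = 2 sixteenth notes.
Express everything in sixteenth notes: dotted whole = 24; dotted eighth = 3; dotted eighth = 3; quarter note = 4; eighth = 2.
Altogether 24 + 3 + 3 + 4 + 2 = 36.
36 ÷ 2 = 18 beats.

18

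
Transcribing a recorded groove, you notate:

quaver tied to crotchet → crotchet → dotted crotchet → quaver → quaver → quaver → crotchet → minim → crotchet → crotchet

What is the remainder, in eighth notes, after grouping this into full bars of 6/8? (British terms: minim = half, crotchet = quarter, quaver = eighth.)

One bar of 6/8 = 6 eighth notes.
Convert each value to eighth notes: quaver tied to crotchet (quaver + crotchet) = 3; crotchet = 2; dotted crotchet = 3; quaver = 1; quaver = 1; quaver = 1; crotchet = 2; minim = 4; crotchet = 2; crotchet = 2.
Sum: 3 + 2 + 3 + 1 + 1 + 1 + 2 + 4 + 2 + 2 = 21.
21 ÷ 6 = 3 complete bars with 3 eighth notes remaining.

3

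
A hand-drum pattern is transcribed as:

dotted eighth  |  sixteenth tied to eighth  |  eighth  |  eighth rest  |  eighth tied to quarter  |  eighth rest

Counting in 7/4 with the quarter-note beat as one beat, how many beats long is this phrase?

4.5

One quarter-note beat = 4 sixteenth notes.
In sixteenth notes: dotted eighth = 3; sixteenth tied to eighth (sixteenth + eighth) = 3; eighth = 2; eighth rest = 2; eighth tied to quarter (eighth + quarter) = 6; eighth rest = 2.
Adding: 3 + 3 + 2 + 2 + 6 + 2 = 18.
18 ÷ 4 = 4.5 beats.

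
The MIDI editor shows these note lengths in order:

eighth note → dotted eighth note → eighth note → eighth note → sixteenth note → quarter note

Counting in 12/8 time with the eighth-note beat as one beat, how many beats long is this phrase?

7

One eighth-note beat = 2 sixteenth notes.
In sixteenth notes: eighth note = 2; dotted eighth note = 3; eighth note = 2; eighth note = 2; sixteenth note = 1; quarter note = 4.
Sum: 2 + 3 + 2 + 2 + 1 + 4 = 14.
14 ÷ 2 = 7 beats.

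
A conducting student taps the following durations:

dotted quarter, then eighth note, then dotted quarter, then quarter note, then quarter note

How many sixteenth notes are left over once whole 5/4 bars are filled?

2

One bar of 5/4 = 10 eighth notes.
Each duration in eighth notes: dotted quarter = 3; eighth note = 1; dotted quarter = 3; quarter note = 2; quarter note = 2.
Sum: 3 + 1 + 3 + 2 + 2 = 11.
11 ÷ 10 = 1 complete bar with 1 eighth note remaining = 2 sixteenth notes.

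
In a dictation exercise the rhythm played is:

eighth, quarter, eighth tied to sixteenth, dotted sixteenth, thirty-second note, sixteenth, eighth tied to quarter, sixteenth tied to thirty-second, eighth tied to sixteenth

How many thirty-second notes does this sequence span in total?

45

In thirty-second notes: eighth = 4; quarter = 8; eighth tied to sixteenth (eighth + sixteenth) = 6; dotted sixteenth = 3; thirty-second note = 1; sixteenth = 2; eighth tied to quarter (eighth + quarter) = 12; sixteenth tied to thirty-second (sixteenth + thirty-second) = 3; eighth tied to sixteenth (eighth + sixteenth) = 6.
Adding: 4 + 8 + 6 + 3 + 1 + 2 + 12 + 3 + 6 = 45 thirty-second notes.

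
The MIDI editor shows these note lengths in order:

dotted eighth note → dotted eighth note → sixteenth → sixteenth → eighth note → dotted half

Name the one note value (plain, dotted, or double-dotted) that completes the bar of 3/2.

eighth note

The bar of 3/2 = 24 sixteenth notes.
Each duration in sixteenth notes: dotted eighth note = 3; dotted eighth note = 3; sixteenth = 1; sixteenth = 1; eighth note = 2; dotted half = 12.
Altogether 3 + 3 + 1 + 1 + 2 + 12 = 22.
Remaining: 24 − 22 = 2 sixteenth notes, which is a eighth note.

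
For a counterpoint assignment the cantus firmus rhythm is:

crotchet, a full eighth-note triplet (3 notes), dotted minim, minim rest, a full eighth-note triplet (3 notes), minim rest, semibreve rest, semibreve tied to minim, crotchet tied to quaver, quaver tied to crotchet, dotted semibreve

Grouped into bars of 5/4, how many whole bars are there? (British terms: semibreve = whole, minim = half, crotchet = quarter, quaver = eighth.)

One bar of 5/4 = 10 eighth notes.
Express everything in eighth notes: crotchet = 2; a full eighth-note triplet (3 notes) (three triplet eighths span one quarter) = 2; dotted minim = 6; minim rest = 4; a full eighth-note triplet (3 notes) (three triplet eighths span one quarter) = 2; minim rest = 4; semibreve rest = 8; semibreve tied to minim (semibreve + minim) = 12; crotchet tied to quaver (crotchet + quaver) = 3; quaver tied to crotchet (quaver + crotchet) = 3; dotted semibreve = 12.
Total: 2 + 2 + 6 + 4 + 2 + 4 + 8 + 12 + 3 + 3 + 12 = 58.
58 ÷ 10 = 5 complete bars with 8 left over.

5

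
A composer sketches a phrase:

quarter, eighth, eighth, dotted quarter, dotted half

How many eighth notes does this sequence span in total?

13

Express everything in eighth notes: quarter = 2; eighth = 1; eighth = 1; dotted quarter = 3; dotted half = 6.
Altogether 2 + 1 + 1 + 3 + 6 = 13 eighth notes.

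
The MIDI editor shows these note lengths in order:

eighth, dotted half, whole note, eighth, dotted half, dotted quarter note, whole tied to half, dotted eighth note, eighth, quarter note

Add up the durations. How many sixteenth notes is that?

Each duration in sixteenth notes: eighth = 2; dotted half = 12; whole note = 16; eighth = 2; dotted half = 12; dotted quarter note = 6; whole tied to half (whole + half) = 24; dotted eighth note = 3; eighth = 2; quarter note = 4.
Total: 2 + 12 + 16 + 2 + 12 + 6 + 24 + 3 + 2 + 4 = 83 sixteenth notes.

83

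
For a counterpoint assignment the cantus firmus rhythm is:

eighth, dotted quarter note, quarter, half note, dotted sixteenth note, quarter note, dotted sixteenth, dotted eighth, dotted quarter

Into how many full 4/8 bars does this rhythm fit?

One bar of 4/8 = 16 thirty-second notes.
Express everything in thirty-second notes: eighth = 4; dotted quarter note = 12; quarter = 8; half note = 16; dotted sixteenth note = 3; quarter note = 8; dotted sixteenth = 3; dotted eighth = 6; dotted quarter = 12.
Adding: 4 + 12 + 8 + 16 + 3 + 8 + 3 + 6 + 12 = 72.
72 ÷ 16 = 4 complete bars with 8 left over.

4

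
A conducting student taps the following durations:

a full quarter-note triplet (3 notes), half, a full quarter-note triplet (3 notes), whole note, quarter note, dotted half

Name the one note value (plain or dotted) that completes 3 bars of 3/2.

3 bars of 3/2 = 18 quarter notes.
Working in quarter notes: a full quarter-note triplet (3 notes) (three triplet quarters span one half) = 2; half = 2; a full quarter-note triplet (3 notes) (three triplet quarters span one half) = 2; whole note = 4; quarter note = 1; dotted half = 3.
Adding: 2 + 2 + 2 + 4 + 1 + 3 = 14.
Remaining: 18 − 14 = 4 quarter notes, which is a whole note.

whole note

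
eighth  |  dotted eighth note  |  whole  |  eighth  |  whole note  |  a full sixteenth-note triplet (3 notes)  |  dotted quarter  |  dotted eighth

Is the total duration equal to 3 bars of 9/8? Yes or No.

No

One bar of 9/8 = 18 sixteenth notes, so 3 bars = 54.
In sixteenth notes: eighth = 2; dotted eighth note = 3; whole = 16; eighth = 2; whole note = 16; a full sixteenth-note triplet (3 notes) (three triplet sixteenths span one eighth) = 2; dotted quarter = 6; dotted eighth = 3.
Sum: 2 + 3 + 16 + 2 + 16 + 2 + 6 + 3 = 50.
50 falls short of 54, so the answer is No.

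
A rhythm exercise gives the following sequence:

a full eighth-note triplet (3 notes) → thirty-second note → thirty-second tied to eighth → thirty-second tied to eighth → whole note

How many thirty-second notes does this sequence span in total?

Working in thirty-second notes: a full eighth-note triplet (3 notes) (three triplet eighths span one quarter) = 8; thirty-second note = 1; thirty-second tied to eighth (thirty-second + eighth) = 5; thirty-second tied to eighth (thirty-second + eighth) = 5; whole note = 32.
Adding: 8 + 1 + 5 + 5 + 32 = 51 thirty-second notes.

51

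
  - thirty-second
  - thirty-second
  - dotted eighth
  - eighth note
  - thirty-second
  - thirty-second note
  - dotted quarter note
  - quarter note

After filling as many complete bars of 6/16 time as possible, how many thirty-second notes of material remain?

One bar of 6/16 = 12 thirty-second notes.
In thirty-second notes: thirty-second = 1; thirty-second = 1; dotted eighth = 6; eighth note = 4; thirty-second = 1; thirty-second note = 1; dotted quarter note = 12; quarter note = 8.
Total: 1 + 1 + 6 + 4 + 1 + 1 + 12 + 8 = 34.
34 ÷ 12 = 2 complete bars with 10 thirty-second notes remaining.

10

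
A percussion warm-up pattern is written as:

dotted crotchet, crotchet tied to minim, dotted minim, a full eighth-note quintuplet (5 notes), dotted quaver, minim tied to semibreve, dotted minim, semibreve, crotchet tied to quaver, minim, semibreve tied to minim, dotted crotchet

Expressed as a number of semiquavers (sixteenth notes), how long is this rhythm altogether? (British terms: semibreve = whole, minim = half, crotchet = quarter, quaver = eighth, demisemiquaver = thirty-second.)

137

Working in sixteenth notes: dotted crotchet = 6; crotchet tied to minim (crotchet + minim) = 12; dotted minim = 12; a full eighth-note quintuplet (5 notes) (five quintuplet eighths span one half) = 8; dotted quaver = 3; minim tied to semibreve (minim + semibreve) = 24; dotted minim = 12; semibreve = 16; crotchet tied to quaver (crotchet + quaver) = 6; minim = 8; semibreve tied to minim (semibreve + minim) = 24; dotted crotchet = 6.
Total: 6 + 12 + 12 + 8 + 3 + 24 + 12 + 16 + 6 + 8 + 24 + 6 = 137 sixteenth notes.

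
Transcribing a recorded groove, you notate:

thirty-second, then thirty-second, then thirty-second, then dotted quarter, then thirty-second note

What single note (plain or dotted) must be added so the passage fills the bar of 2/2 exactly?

The bar of 2/2 = 32 thirty-second notes.
Working in thirty-second notes: thirty-second = 1; thirty-second = 1; thirty-second = 1; dotted quarter = 12; thirty-second note = 1.
Altogether 1 + 1 + 1 + 12 + 1 = 16.
Remaining: 32 − 16 = 16 thirty-second notes, which is a half note.

half note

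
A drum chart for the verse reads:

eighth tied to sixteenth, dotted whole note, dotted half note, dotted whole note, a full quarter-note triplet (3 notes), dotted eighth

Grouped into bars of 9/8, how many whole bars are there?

One bar of 9/8 = 18 sixteenth notes.
Express everything in sixteenth notes: eighth tied to sixteenth (eighth + sixteenth) = 3; dotted whole note = 24; dotted half note = 12; dotted whole note = 24; a full quarter-note triplet (3 notes) (three triplet quarters span one half) = 8; dotted eighth = 3.
Adding: 3 + 24 + 12 + 24 + 8 + 3 = 74.
74 ÷ 18 = 4 complete bars with 2 left over.

4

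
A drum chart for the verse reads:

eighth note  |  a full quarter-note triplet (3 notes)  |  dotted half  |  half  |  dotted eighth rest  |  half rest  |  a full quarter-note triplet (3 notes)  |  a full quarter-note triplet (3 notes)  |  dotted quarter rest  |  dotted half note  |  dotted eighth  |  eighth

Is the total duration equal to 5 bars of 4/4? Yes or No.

One bar of 4/4 = 16 sixteenth notes, so 5 bars = 80.
In sixteenth notes: eighth note = 2; a full quarter-note triplet (3 notes) (three triplet quarters span one half) = 8; dotted half = 12; half = 8; dotted eighth rest = 3; half rest = 8; a full quarter-note triplet (3 notes) (three triplet quarters span one half) = 8; a full quarter-note triplet (3 notes) (three triplet quarters span one half) = 8; dotted quarter rest = 6; dotted half note = 12; dotted eighth = 3; eighth = 2.
Adding: 2 + 8 + 12 + 8 + 3 + 8 + 8 + 8 + 6 + 12 + 3 + 2 = 80.
80 equals 80, so the answer is Yes.

Yes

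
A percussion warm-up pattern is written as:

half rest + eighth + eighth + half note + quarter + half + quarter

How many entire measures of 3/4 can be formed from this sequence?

One bar of 3/4 = 6 eighth notes.
Working in eighth notes: half rest = 4; eighth = 1; eighth = 1; half note = 4; quarter = 2; half = 4; quarter = 2.
Total: 4 + 1 + 1 + 4 + 2 + 4 + 2 = 18.
18 ÷ 6 = 3 complete bars with 0 left over.

3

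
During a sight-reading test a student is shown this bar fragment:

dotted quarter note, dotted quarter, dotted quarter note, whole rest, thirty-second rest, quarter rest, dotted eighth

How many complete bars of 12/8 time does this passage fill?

1

One bar of 12/8 = 48 thirty-second notes.
Each duration in thirty-second notes: dotted quarter note = 12; dotted quarter = 12; dotted quarter note = 12; whole rest = 32; thirty-second rest = 1; quarter rest = 8; dotted eighth = 6.
Total: 12 + 12 + 12 + 32 + 1 + 8 + 6 = 83.
83 ÷ 48 = 1 complete bar with 35 left over.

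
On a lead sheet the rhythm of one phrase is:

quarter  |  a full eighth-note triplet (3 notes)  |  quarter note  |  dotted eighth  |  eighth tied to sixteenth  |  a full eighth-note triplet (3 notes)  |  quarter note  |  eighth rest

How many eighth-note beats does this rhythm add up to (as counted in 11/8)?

One eighth-note beat = 2 sixteenth notes.
Express everything in sixteenth notes: quarter = 4; a full eighth-note triplet (3 notes) (three triplet eighths span one quarter) = 4; quarter note = 4; dotted eighth = 3; eighth tied to sixteenth (eighth + sixteenth) = 3; a full eighth-note triplet (3 notes) (three triplet eighths span one quarter) = 4; quarter note = 4; eighth rest = 2.
Adding: 4 + 4 + 4 + 3 + 3 + 4 + 4 + 2 = 28.
28 ÷ 2 = 14 beats.

14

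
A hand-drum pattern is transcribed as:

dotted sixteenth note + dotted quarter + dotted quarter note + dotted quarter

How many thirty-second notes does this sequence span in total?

Convert each value to thirty-second notes: dotted sixteenth note = 3; dotted quarter = 12; dotted quarter note = 12; dotted quarter = 12.
Total: 3 + 12 + 12 + 12 = 39 thirty-second notes.

39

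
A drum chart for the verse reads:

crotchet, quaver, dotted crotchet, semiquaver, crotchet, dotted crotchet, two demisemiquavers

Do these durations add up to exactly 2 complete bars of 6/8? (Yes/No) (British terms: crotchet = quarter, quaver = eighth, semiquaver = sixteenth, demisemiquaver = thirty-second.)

Yes

One bar of 6/8 = 24 thirty-second notes, so 2 bars = 48.
Each duration in thirty-second notes: crotchet = 8; quaver = 4; dotted crotchet = 12; semiquaver = 2; crotchet = 8; dotted crotchet = 12; demisemiquaver = 1; demisemiquaver = 1.
Altogether 8 + 4 + 12 + 2 + 8 + 12 + 1 + 1 = 48.
48 equals 48, so the answer is Yes.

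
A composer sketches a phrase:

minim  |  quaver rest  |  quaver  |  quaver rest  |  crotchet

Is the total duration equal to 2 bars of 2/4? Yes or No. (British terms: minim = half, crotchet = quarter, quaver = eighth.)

No

One bar of 2/4 = 4 eighth notes, so 2 bars = 8.
Express everything in eighth notes: minim = 4; quaver rest = 1; quaver = 1; quaver rest = 1; crotchet = 2.
Altogether 4 + 1 + 1 + 1 + 2 = 9.
9 exceeds 8, so the answer is No.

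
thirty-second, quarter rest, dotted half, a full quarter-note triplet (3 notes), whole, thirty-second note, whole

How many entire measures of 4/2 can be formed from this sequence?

1

One bar of 4/2 = 64 thirty-second notes.
Working in thirty-second notes: thirty-second = 1; quarter rest = 8; dotted half = 24; a full quarter-note triplet (3 notes) (three triplet quarters span one half) = 16; whole = 32; thirty-second note = 1; whole = 32.
Sum: 1 + 8 + 24 + 16 + 32 + 1 + 32 = 114.
114 ÷ 64 = 1 complete bar with 50 left over.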